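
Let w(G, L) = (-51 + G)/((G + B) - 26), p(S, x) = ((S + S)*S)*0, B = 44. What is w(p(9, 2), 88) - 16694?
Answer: -100181/6 ≈ -16697.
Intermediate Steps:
p(S, x) = 0 (p(S, x) = ((2*S)*S)*0 = (2*S²)*0 = 0)
w(G, L) = (-51 + G)/(18 + G) (w(G, L) = (-51 + G)/((G + 44) - 26) = (-51 + G)/((44 + G) - 26) = (-51 + G)/(18 + G))
w(p(9, 2), 88) - 16694 = (-51 + 0)/(18 + 0) - 16694 = -51/18 - 16694 = (1/18)*(-51) - 16694 = -17/6 - 16694 = -100181/6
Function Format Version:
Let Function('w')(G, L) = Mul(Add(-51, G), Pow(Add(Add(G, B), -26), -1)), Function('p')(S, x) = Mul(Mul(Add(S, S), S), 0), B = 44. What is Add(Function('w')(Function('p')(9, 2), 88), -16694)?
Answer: Rational(-100181, 6) ≈ -16697.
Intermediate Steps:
Function('p')(S, x) = 0 (Function('p')(S, x) = Mul(Mul(Mul(2, S), S), 0) = Mul(Mul(2, Pow(S, 2)), 0) = 0)
Function('w')(G, L) = Mul(Pow(Add(18, G), -1), Add(-51, G)) (Function('w')(G, L) = Mul(Add(-51, G), Pow(Add(Add(G, 44), -26), -1)) = Mul(Add(-51, G), Pow(Add(Add(44, G), -26), -1)) = Mul(Add(-51, G), Pow(Add(18, G), -1)) = Mul(Pow(Add(18, G), -1), Add(-51, G)))
Add(Function('w')(Function('p')(9, 2), 88), -16694) = Add(Mul(Pow(Add(18, 0), -1), Add(-51, 0)), -16694) = Add(Mul(Pow(18, -1), -51), -16694) = Add(Mul(Rational(1, 18), -51), -16694) = Add(Rational(-17, 6), -16694) = Rational(-100181, 6)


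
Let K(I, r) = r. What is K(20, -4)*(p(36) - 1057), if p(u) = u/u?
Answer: 4224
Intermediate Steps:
p(u) = 1
K(20, -4)*(p(36) - 1057) = -4*(1 - 1057) = -4*(-1056) = 4224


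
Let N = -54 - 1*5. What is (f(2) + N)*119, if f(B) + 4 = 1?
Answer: -7378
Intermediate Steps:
f(B) = -3 (f(B) = -4 + 1 = -3)
N = -59 (N = -54 - 5 = -59)
(f(2) + N)*119 = (-3 - 59)*119 = -62*119 = -7378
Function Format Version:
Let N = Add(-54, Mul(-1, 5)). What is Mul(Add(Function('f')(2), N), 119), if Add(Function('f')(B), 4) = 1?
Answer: -7378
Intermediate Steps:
Function('f')(B) = -3 (Function('f')(B) = Add(-4, 1) = -3)
N = -59 (N = Add(-54, -5) = -59)
Mul(Add(Function('f')(2), N), 119) = Mul(Add(-3, -59), 119) = Mul(-62, 119) = -7378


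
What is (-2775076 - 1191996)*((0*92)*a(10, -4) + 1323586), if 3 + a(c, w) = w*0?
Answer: -5250760960192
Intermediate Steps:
a(c, w) = -3 (a(c, w) = -3 + w*0 = -3 + 0 = -3)
(-2775076 - 1191996)*((0*92)*a(10, -4) + 1323586) = (-2775076 - 1191996)*((0*92)*(-3) + 1323586) = -3967072*(0*(-3) + 1323586) = -3967072*(0 + 1323586) = -3967072*1323586 = -5250760960192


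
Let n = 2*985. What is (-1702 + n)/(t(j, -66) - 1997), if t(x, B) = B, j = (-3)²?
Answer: -268/2063 ≈ -0.12991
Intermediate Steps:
j = 9
n = 1970
(-1702 + n)/(t(j, -66) - 1997) = (-1702 + 1970)/(-66 - 1997) = 268/(-2063) = 268*(-1/2063) = -268/2063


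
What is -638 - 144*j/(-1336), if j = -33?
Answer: -107140/167 ≈ -641.56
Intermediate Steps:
-638 - 144*j/(-1336) = -638 - (-4752)/(-1336) = -638 - (-4752)*(-1)/1336 = -638 - 144*33/1336 = -638 - 594/167 = -107140/167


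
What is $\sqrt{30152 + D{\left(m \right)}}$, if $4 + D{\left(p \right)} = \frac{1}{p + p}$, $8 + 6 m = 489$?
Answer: $\frac{\sqrt{6975072871}}{481} \approx 173.63$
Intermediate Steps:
$m = \frac{481}{6}$ ($m = - \frac{4}{3} + \frac{1}{6} \cdot 489 = - \frac{4}{3} + \frac{163}{2} = \frac{481}{6} \approx 80.167$)
$D{\left(p \right)} = -4 + \frac{1}{2 p}$ ($D{\left(p \right)} = -4 + \frac{1}{p + p} = -4 + \frac{1}{2 p}$)
$\sqrt{30152 + D{\left(m \right)}} = \sqrt{30152 - \left(4 - \frac{1}{2 \cdot \frac{481}{6}}\right)} = \sqrt{30152 + \left(-4 + \frac{1}{2} \cdot \frac{6}{481}\right)} = \sqrt{30152 + \left(-4 + \frac{3}{481}\right)} = \sqrt{30152 - \frac{1921}{481}} = \sqrt{\frac{14501191}{481}} = \frac{\sqrt{6975072871}}{481}$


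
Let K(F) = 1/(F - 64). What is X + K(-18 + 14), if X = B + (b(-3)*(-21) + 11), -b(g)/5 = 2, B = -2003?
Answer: -121177/68 ≈ -1782.0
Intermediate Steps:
K(F) = 1/(-64 + F)
b(g) = -10 (b(g) = -5*2 = -10)
X = -1782 (X = -2003 + (-10*(-21) + 11) = -2003 + (210 + 11) = -2003 + 221 = -1782)
X + K(-18 + 14) = -1782 + 1/(-64 + (-18 + 14)) = -1782 + 1/(-64 - 4) = -1782 + 1/(-68) = -1782 - 1/68 = -121177/68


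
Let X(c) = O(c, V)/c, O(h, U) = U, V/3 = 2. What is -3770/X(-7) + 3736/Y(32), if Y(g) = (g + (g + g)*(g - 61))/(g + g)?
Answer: 243233/57 ≈ 4267.2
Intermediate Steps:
V = 6 (V = 3*2 = 6)
X(c) = 6/c
Y(g) = (g + 2*g*(-61 + g))/(2*g) (Y(g) = (g + (2*g)*(-61 + g))/((2*g)) = (g + 2*g*(-61 + g))*(1/(2*g)) = (g + 2*g*(-61 + g))/(2*g))
-3770/X(-7) + 3736/Y(32) = -3770/(6/(-7)) + 3736/(-121/2 + 32) = -3770/(6*(-⅐)) + 3736/(-57/2) = -3770/(-6/7) + 3736*(-2/57) = -3770*(-7/6) - 7472/57 = 13195/3 - 7472/57 = 243233/57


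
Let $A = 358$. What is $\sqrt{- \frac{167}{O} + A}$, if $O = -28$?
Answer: $\frac{\sqrt{71337}}{14} \approx 19.078$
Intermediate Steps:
$\sqrt{- \frac{167}{O} + A} = \sqrt{- \frac{167}{-28} + 358} = \sqrt{\left(-167\right) \left(- \frac{1}{28}\right) + 358} = \sqrt{\frac{167}{28} + 358} = \sqrt{\frac{10191}{28}} = \frac{\sqrt{71337}}{14}$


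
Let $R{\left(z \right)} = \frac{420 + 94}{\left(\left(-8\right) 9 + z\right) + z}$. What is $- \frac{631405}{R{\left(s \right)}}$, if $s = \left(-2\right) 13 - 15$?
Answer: $\frac{48618185}{257} \approx 1.8918 \cdot 10^{5}$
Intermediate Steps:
$s = -41$ ($s = -26 - 15 = -41$)
$R{\left(z \right)} = \frac{514}{-72 + 2 z}$ ($R{\left(z \right)} = \frac{514}{\left(-72 + z\right) + z} = \frac{514}{-72 + 2 z}$)
$- \frac{631405}{R{\left(s \right)}} = - \frac{631405}{257 \frac{1}{-36 - 41}} = - \frac{631405}{257 \frac{1}{-77}} = - \frac{631405}{257 \left(- \frac{1}{77}\right)} = - \frac{631405}{- \frac{257}{77}} = \left(-631405\right) \left(- \frac{77}{257}\right) = \frac{48618185}{257}$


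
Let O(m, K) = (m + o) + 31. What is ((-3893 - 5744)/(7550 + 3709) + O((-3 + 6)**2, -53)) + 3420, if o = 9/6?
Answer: 77926783/22518 ≈ 3460.6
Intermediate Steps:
o = 3/2 (o = 9*(1/6) = 3/2 ≈ 1.5000)
O(m, K) = 65/2 + m (O(m, K) = (m + 3/2) + 31 = (3/2 + m) + 31 = 65/2 + m)
((-3893 - 5744)/(7550 + 3709) + O((-3 + 6)**2, -53)) + 3420 = ((-3893 - 5744)/(7550 + 3709) + (65/2 + (-3 + 6)**2)) + 3420 = (-9637/11259 + (65/2 + 3**2)) + 3420 = (-9637*1/11259 + (65/2 + 9)) + 3420 = (-9637/11259 + 83/2) + 3420 = 915223/22518 + 3420 = 77926783/22518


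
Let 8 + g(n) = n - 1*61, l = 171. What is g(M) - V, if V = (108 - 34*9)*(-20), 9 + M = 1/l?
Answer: -690497/171 ≈ -4038.0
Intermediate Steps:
M = -1538/171 (M = -9 + 1/171 = -1538/171 ≈ -8.9942)
g(n) = -69 + n (g(n) = -8 + (n - 1*61) = -8 + (n - 61) = -8 + (-61 + n) = -69 + n)
V = 3960 (V = (108 - 306)*(-20) = -198*(-20) = 3960)
g(M) - V = (-69 - 1538/171) - 1*3960 = -13337/171 - 3960 = -690497/171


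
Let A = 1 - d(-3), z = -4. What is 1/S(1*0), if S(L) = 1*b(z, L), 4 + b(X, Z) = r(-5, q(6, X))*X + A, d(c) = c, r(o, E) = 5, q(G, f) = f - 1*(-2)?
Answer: -1/20 ≈ -0.050000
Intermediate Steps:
q(G, f) = 2 + f (q(G, f) = f + 2 = 2 + f)
A = 4 (A = 1 - 1*(-3) = 1 + 3 = 4)
b(X, Z) = 5*X (b(X, Z) = -4 + (5*X + 4) = -4 + (4 + 5*X) = 5*X)
S(L) = -20 (S(L) = 1*(5*(-4)) = 1*(-20) = -20)
1/S(1*0) = 1/(-20) = -1/20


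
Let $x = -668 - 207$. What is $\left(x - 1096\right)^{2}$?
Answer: $3884841$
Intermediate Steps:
$x = -875$ ($x = -668 - 207 = -875$)
$\left(x - 1096\right)^{2} = \left(-875 - 1096\right)^{2} = \left(-1971\right)^{2} = 3884841$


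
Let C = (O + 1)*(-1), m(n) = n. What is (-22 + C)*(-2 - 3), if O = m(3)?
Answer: 130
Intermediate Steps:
O = 3
C = -4 (C = (3 + 1)*(-1) = 4*(-1) = -4)
(-22 + C)*(-2 - 3) = (-22 - 4)*(-2 - 3) = -26*(-5) = 130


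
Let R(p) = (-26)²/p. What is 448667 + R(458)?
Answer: 102745081/229 ≈ 4.4867e+5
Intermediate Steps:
R(p) = 676/p
448667 + R(458) = 448667 + 676/458 = 448667 + 676*(1/458) = 448667 + 338/229 = 102745081/229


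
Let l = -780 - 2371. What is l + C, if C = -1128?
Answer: -4279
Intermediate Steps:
l = -3151
l + C = -3151 - 1128 = -4279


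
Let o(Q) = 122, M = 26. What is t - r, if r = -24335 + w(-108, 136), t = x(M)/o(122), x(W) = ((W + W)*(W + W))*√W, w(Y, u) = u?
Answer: 24199 + 1352*√26/61 ≈ 24312.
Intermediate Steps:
x(W) = 4*W^(5/2) (x(W) = ((2*W)*(2*W))*√W = (4*W²)*√W = 4*W^(5/2))
t = 1352*√26/61 (t = (4*26^(5/2))/122 = (4*(676*√26))*(1/122) = (2704*√26)*(1/122) = 1352*√26/61 ≈ 113.01)
r = -24199 (r = -24335 + 136 = -24199)
t - r = 1352*√26/61 - 1*(-24199) = 1352*√26/61 + 24199 = 24199 + 1352*√26/61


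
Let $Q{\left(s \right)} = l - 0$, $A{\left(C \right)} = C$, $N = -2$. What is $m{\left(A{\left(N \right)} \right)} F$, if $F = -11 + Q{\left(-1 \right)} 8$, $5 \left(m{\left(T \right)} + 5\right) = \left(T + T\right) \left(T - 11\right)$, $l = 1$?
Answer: $- \frac{81}{5} \approx -16.2$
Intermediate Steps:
$Q{\left(s \right)} = 1$ ($Q{\left(s \right)} = 1 - 0 = 1 + 0 = 1$)
$m{\left(T \right)} = -5 + \frac{2 T \left(-11 + T\right)}{5}$ ($m{\left(T \right)} = -5 + \frac{\left(T + T\right) \left(T - 11\right)}{5} = -5 + \frac{2 T \left(-11 + T\right)}{5}$)
$F = -3$ ($F = -11 + 1 \cdot 8 = -11 + 8 = -3$)
$m{\left(A{\left(N \right)} \right)} F = \left(-5 - - \frac{44}{5} + \frac{2 \left(-2\right)^{2}}{5}\right) \left(-3\right) = \left(-5 + \frac{44}{5} + \frac{2}{5} \cdot 4\right) \left(-3\right) = \left(-5 + \frac{44}{5} + \frac{8}{5}\right) \left(-3\right) = \frac{27}{5} \left(-3\right) = - \frac{81}{5}$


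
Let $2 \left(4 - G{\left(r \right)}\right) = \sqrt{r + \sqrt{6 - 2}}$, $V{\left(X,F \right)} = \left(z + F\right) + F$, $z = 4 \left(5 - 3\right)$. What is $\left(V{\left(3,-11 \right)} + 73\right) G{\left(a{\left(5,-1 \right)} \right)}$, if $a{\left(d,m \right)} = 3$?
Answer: $236 - \frac{59 \sqrt{5}}{2} \approx 170.04$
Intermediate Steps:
$z = 8$ ($z = 4 \cdot 2 = 8$)
$V{\left(X,F \right)} = 8 + 2 F$ ($V{\left(X,F \right)} = \left(8 + F\right) + F = 8 + 2 F$)
$G{\left(r \right)} = 4 - \frac{\sqrt{2 + r}}{2}$ ($G{\left(r \right)} = 4 - \frac{\sqrt{r + \sqrt{6 - 2}}}{2} = 4 - \frac{\sqrt{r + \sqrt{4}}}{2} = 4 - \frac{\sqrt{r + 2}}{2} = 4 - \frac{\sqrt{2 + r}}{2}$)
$\left(V{\left(3,-11 \right)} + 73\right) G{\left(a{\left(5,-1 \right)} \right)} = \left(\left(8 + 2 \left(-11\right)\right) + 73\right) \left(4 - \frac{\sqrt{2 + 3}}{2}\right) = \left(\left(8 - 22\right) + 73\right) \left(4 - \frac{\sqrt{5}}{2}\right) = \left(-14 + 73\right) \left(4 - \frac{\sqrt{5}}{2}\right) = 59 \left(4 - \frac{\sqrt{5}}{2}\right) = 236 - \frac{59 \sqrt{5}}{2}$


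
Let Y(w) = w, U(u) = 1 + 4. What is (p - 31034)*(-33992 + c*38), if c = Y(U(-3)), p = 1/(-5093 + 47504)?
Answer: 44489616853346/42411 ≈ 1.0490e+9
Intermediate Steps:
U(u) = 5
p = 1/42411 ≈ 2.3579e-5
c = 5
(p - 31034)*(-33992 + c*38) = (1/42411 - 31034)*(-33992 + 5*38) = -1316182973*(-33992 + 190)/42411 = -1316182973/42411*(-33802) = 44489616853346/42411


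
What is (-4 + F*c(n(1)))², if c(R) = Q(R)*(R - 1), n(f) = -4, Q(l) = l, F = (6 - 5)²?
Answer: 256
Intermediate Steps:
F = 1 (F = 1² = 1)
c(R) = R*(-1 + R) (c(R) = R*(R - 1) = R*(-1 + R))
(-4 + F*c(n(1)))² = (-4 + 1*(-4*(-1 - 4)))² = (-4 + 1*(-4*(-5)))² = (-4 + 1*20)² = (-4 + 20)² = 16² = 256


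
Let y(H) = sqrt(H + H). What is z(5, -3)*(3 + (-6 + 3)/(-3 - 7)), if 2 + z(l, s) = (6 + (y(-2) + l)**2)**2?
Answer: 10791/10 + 3564*I ≈ 1079.1 + 3564.0*I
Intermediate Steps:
y(H) = sqrt(2)*sqrt(H) (y(H) = sqrt(2*H) = sqrt(2)*sqrt(H))
z(l, s) = -2 + (6 + (l + 2*I)**2)**2 (z(l, s) = -2 + (6 + (sqrt(2)*sqrt(-2) + l)**2)**2 = -2 + (6 + (sqrt(2)*(I*sqrt(2)) + l)**2)**2 = -2 + (6 + (2*I + l)**2)**2 = -2 + (6 + (l + 2*I)**2)**2)
z(5, -3)*(3 + (-6 + 3)/(-3 - 7)) = (-2 + (6 + (5 + 2*I)**2)**2)*(3 + (-6 + 3)/(-3 - 7)) = (-2 + (6 + (5 + 2*I)**2)**2)*(3 - 3/(-10)) = (-2 + (6 + (5 + 2*I)**2)**2)*(3 - 3*(-1/10)) = (-2 + (6 + (5 + 2*I)**2)**2)*(3 + 3/10) = (-2 + (6 + (5 + 2*I)**2)**2)*(33/10) = -33/5 + 33*(6 + (5 + 2*I)**2)**2/10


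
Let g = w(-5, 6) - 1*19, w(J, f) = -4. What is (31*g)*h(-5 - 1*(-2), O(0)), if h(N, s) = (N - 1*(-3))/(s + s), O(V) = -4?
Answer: 0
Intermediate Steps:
g = -23 (g = -4 - 1*19 = -4 - 19 = -23)
h(N, s) = (3 + N)/(2*s) (h(N, s) = (N + 3)/((2*s)) = (3 + N)*(1/(2*s)) = (3 + N)/(2*s))
(31*g)*h(-5 - 1*(-2), O(0)) = (31*(-23))*((½)*(3 + (-5 - 1*(-2)))/(-4)) = -713*(-1)*(3 + (-5 + 2))/(2*4) = -713*(-1)*(3 - 3)/(2*4) = -713*(-1)*0/(2*4) = -713*0 = 0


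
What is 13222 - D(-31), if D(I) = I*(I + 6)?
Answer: 12447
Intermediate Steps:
D(I) = I*(6 + I)
13222 - D(-31) = 13222 - (-31)*(6 - 31) = 13222 - (-31)*(-25) = 13222 - 1*775 = 13222 - 775 = 12447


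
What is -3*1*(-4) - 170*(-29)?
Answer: 4942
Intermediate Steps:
-3*1*(-4) - 170*(-29) = -3*(-4) + 4930 = 12 + 4930 = 4942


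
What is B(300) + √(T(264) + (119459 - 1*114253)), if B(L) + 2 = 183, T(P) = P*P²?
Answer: 181 + 5*√736198 ≈ 4471.1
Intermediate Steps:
T(P) = P³
B(L) = 181 (B(L) = -2 + 183 = 181)
B(300) + √(T(264) + (119459 - 1*114253)) = 181 + √(264³ + (119459 - 1*114253)) = 181 + √(18399744 + (119459 - 114253)) = 181 + √(18399744 + 5206) = 181 + √18404950 = 181 + 5*√736198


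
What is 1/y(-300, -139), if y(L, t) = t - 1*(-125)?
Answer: -1/14 ≈ -0.071429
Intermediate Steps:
y(L, t) = 125 + t (y(L, t) = t + 125 = 125 + t)
1/y(-300, -139) = 1/(125 - 139) = 1/(-14) = -1/14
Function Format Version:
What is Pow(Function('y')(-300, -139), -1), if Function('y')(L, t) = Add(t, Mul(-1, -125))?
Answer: Rational(-1, 14) ≈ -0.071429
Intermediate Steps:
Function('y')(L, t) = Add(125, t) (Function('y')(L, t) = Add(t, 125) = Add(125, t))
Pow(Function('y')(-300, -139), -1) = Pow(Add(125, -139), -1) = Pow(-14, -1) = Rational(-1, 14)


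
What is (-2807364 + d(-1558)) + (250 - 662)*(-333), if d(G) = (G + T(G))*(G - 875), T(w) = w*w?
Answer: -5904656166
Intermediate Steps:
T(w) = w²
d(G) = (-875 + G)*(G + G²) (d(G) = (G + G²)*(G - 875) = (G + G²)*(-875 + G) = (-875 + G)*(G + G²))
(-2807364 + d(-1558)) + (250 - 662)*(-333) = (-2807364 - 1558*(-875 + (-1558)² - 874*(-1558))) + (250 - 662)*(-333) = (-2807364 - 1558*(-875 + 2427364 + 1361692)) - 412*(-333) = (-2807364 - 1558*3788181) + 137196 = (-2807364 - 5901985998) + 137196 = -5904793362 + 137196 = -5904656166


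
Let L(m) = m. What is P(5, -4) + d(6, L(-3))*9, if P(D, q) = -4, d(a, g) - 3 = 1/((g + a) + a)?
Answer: 24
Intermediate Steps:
d(a, g) = 3 + 1/(g + 2*a) (d(a, g) = 3 + 1/((g + a) + a) = 3 + 1/((a + g) + a) = 3 + 1/(g + 2*a))
P(5, -4) + d(6, L(-3))*9 = -4 + ((1 + 3*(-3) + 6*6)/(-3 + 2*6))*9 = -4 + ((1 - 9 + 36)/(-3 + 12))*9 = -4 + (28/9)*9 = -4 + 28 = 24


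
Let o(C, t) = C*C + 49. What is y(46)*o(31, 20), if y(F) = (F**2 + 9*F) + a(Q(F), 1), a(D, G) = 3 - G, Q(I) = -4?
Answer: 2557320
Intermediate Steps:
o(C, t) = 49 + C**2 (o(C, t) = C**2 + 49 = 49 + C**2)
y(F) = 2 + F**2 + 9*F (y(F) = (F**2 + 9*F) + (3 - 1*1) = (F**2 + 9*F) + (3 - 1) = (F**2 + 9*F) + 2 = 2 + F**2 + 9*F)
y(46)*o(31, 20) = (2 + 46**2 + 9*46)*(49 + 31**2) = (2 + 2116 + 414)*(49 + 961) = 2532*1010 = 2557320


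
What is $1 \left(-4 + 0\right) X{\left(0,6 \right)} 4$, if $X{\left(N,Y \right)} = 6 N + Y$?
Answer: $-96$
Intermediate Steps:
$X{\left(N,Y \right)} = Y + 6 N$
$1 \left(-4 + 0\right) X{\left(0,6 \right)} 4 = 1 \left(-4 + 0\right) \left(6 + 6 \cdot 0\right) 4 = 1 \left(-4\right) \left(6 + 0\right) 4 = \left(-4\right) 6 \cdot 4 = \left(-24\right) 4 = -96$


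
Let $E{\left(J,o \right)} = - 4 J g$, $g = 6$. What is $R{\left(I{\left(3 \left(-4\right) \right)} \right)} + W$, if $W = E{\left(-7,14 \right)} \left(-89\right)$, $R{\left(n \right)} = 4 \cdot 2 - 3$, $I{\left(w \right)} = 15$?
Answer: $-14947$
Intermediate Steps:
$R{\left(n \right)} = 5$ ($R{\left(n \right)} = 8 - 3 = 5$)
$E{\left(J,o \right)} = - 24 J$ ($E{\left(J,o \right)} = - 4 J 6 = - 24 J$)
$W = -14952$ ($W = \left(-24\right) \left(-7\right) \left(-89\right) = 168 \left(-89\right) = -14952$)
$R{\left(I{\left(3 \left(-4\right) \right)} \right)} + W = 5 - 14952 = -14947$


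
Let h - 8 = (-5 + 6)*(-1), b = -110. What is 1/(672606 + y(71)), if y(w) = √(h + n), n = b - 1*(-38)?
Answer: 672606/452398831301 - I*√65/452398831301 ≈ 1.4868e-6 - 1.7821e-11*I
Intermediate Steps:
h = 7 (h = 8 + (-5 + 6)*(-1) = 8 + 1*(-1) = 8 - 1 = 7)
n = -72 (n = -110 - 1*(-38) = -110 + 38 = -72)
y(w) = I*√65 (y(w) = √(7 - 72) = √(-65) = I*√65)
1/(672606 + y(71)) = 1/(672606 + I*√65)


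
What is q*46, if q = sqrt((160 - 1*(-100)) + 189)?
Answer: 46*sqrt(449) ≈ 974.72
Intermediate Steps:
q = sqrt(449) (q = sqrt((160 + 100) + 189) = sqrt(260 + 189) = sqrt(449) ≈ 21.190)
q*46 = sqrt(449)*46 = 46*sqrt(449)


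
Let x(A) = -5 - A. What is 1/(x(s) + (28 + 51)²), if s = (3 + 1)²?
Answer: 1/6220 ≈ 0.00016077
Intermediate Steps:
s = 16 (s = 4² = 16)
1/(x(s) + (28 + 51)²) = 1/((-5 - 1*16) + (28 + 51)²) = 1/((-5 - 16) + 79²) = 1/(-21 + 6241) = 1/6220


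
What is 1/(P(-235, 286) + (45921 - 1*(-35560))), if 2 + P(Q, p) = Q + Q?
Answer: 1/81009 ≈ 1.2344e-5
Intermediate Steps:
P(Q, p) = -2 + 2*Q (P(Q, p) = -2 + (Q + Q) = -2 + 2*Q)
1/(P(-235, 286) + (45921 - 1*(-35560))) = 1/((-2 + 2*(-235)) + (45921 - 1*(-35560))) = 1/((-2 - 470) + (45921 + 35560)) = 1/(-472 + 81481) = 1/81009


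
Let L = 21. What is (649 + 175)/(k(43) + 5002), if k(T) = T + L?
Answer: 412/2533 ≈ 0.16265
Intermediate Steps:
k(T) = 21 + T (k(T) = T + 21 = 21 + T)
(649 + 175)/(k(43) + 5002) = (649 + 175)/((21 + 43) + 5002) = 824/(64 + 5002) = 824/5066 = 824*(1/5066) = 412/2533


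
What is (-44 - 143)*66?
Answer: -12342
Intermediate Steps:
(-44 - 143)*66 = -187*66 = -12342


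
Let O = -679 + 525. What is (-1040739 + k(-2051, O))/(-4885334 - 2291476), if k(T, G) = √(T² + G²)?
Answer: 346913/2392270 - 7*√86333/7176810 ≈ 0.14473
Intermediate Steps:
O = -154
k(T, G) = √(G² + T²)
(-1040739 + k(-2051, O))/(-4885334 - 2291476) = (-1040739 + √((-154)² + (-2051)²))/(-4885334 - 2291476) = (-1040739 + √(23716 + 4206601))/(-7176810) = (-1040739 + √4230317)*(-1/7176810) = (-1040739 + 7*√86333)*(-1/7176810) = 346913/2392270 - 7*√86333/7176810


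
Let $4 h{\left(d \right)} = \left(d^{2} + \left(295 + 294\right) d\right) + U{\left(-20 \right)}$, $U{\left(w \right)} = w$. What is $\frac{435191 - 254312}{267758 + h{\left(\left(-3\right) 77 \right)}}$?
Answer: $\frac{120586}{164719} \approx 0.73207$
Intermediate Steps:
$h{\left(d \right)} = -5 + \frac{d^{2}}{4} + \frac{589 d}{4}$ ($h{\left(d \right)} = \frac{\left(d^{2} + \left(295 + 294\right) d\right) - 20}{4} = \frac{\left(d^{2} + 589 d\right) - 20}{4} = \frac{-20 + d^{2} + 589 d}{4} = -5 + \frac{d^{2}}{4} + \frac{589 d}{4}$)
$\frac{435191 - 254312}{267758 + h{\left(\left(-3\right) 77 \right)}} = \frac{435191 - 254312}{267758 + \left(-5 + \frac{\left(\left(-3\right) 77\right)^{2}}{4} + \frac{589 \left(\left(-3\right) 77\right)}{4}\right)} = \frac{180879}{267758 + \left(-5 + \frac{\left(-231\right)^{2}}{4} + \frac{589}{4} \left(-231\right)\right)} = \frac{180879}{267758 - \frac{41359}{2}} = \frac{180879}{\frac{494157}{2}} = 180879 \cdot \frac{2}{494157} = \frac{120586}{164719}$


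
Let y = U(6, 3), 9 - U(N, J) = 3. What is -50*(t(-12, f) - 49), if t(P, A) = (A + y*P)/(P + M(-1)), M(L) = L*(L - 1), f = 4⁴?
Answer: 3370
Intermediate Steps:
U(N, J) = 6 (U(N, J) = 9 - 1*3 = 9 - 3 = 6)
y = 6
f = 256
M(L) = L*(-1 + L)
t(P, A) = (A + 6*P)/(2 + P) (t(P, A) = (A + 6*P)/(P - (-1 - 1)) = (A + 6*P)/(P - 1*(-2)) = (A + 6*P)/(P + 2) = (A + 6*P)/(2 + P))
-50*(t(-12, f) - 49) = -50*((256 + 6*(-12))/(2 - 12) - 49) = -50*((256 - 72)/(-10) - 49) = -50*(-⅒*184 - 49) = -50*(-92/5 - 49) = -50*(-337/5) = 3370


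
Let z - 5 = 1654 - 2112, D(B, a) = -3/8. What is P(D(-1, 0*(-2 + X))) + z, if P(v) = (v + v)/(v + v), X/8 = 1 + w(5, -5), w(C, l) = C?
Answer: -452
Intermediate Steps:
X = 48 (X = 8*(1 + 5) = 8*6 = 48)
D(B, a) = -3/8 (D(B, a) = -3*⅛ = -3/8)
z = -453 (z = 5 + (1654 - 2112) = 5 - 458 = -453)
P(v) = 1 (P(v) = (2*v)/((2*v)) = (2*v)*(1/(2*v)) = 1)
P(D(-1, 0*(-2 + X))) + z = 1 - 453 = -452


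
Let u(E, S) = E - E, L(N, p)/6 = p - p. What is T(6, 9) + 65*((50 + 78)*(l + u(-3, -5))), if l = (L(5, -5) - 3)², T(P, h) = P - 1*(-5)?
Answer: 74891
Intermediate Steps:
T(P, h) = 5 + P (T(P, h) = P + 5 = 5 + P)
L(N, p) = 0 (L(N, p) = 6*(p - p) = 6*0 = 0)
l = 9 (l = (0 - 3)² = (-3)² = 9)
u(E, S) = 0
T(6, 9) + 65*((50 + 78)*(l + u(-3, -5))) = (5 + 6) + 65*((50 + 78)*(9 + 0)) = 11 + 65*(128*9) = 11 + 65*1152 = 11 + 74880 = 74891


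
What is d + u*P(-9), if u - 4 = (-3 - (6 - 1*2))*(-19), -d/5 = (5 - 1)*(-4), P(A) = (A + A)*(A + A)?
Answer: 44468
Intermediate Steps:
P(A) = 4*A² (P(A) = (2*A)*(2*A) = 4*A²)
d = 80 (d = -5*(5 - 1)*(-4) = -20*(-4) = -5*(-16) = 80)
u = 137 (u = 4 + (-3 - (6 - 1*2))*(-19) = 4 + (-3 - (6 - 2))*(-19) = 4 + (-3 - 1*4)*(-19) = 4 + (-3 - 4)*(-19) = 4 - 7*(-19) = 4 + 133 = 137)
d + u*P(-9) = 80 + 137*(4*(-9)²) = 80 + 137*(4*81) = 80 + 137*324 = 80 + 44388 = 44468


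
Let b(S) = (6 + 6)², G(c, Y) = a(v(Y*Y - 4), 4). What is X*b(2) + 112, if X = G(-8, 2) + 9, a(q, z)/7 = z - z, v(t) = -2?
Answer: 1408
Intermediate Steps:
a(q, z) = 0 (a(q, z) = 7*(z - z) = 7*0 = 0)
G(c, Y) = 0
b(S) = 144 (b(S) = 12² = 144)
X = 9 (X = 0 + 9 = 9)
X*b(2) + 112 = 9*144 + 112 = 1296 + 112 = 1408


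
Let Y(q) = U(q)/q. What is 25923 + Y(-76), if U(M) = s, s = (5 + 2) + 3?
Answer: 985069/38 ≈ 25923.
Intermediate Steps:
s = 10 (s = 7 + 3 = 10)
U(M) = 10
Y(q) = 10/q
25923 + Y(-76) = 25923 + 10/(-76) = 25923 + 10*(-1/76) = 25923 - 5/38 = 985069/38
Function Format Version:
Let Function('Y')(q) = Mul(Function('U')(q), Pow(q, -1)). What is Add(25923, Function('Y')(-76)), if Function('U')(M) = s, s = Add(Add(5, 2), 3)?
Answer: Rational(985069, 38) ≈ 25923.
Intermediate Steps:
s = 10 (s = Add(7, 3) = 10)
Function('U')(M) = 10
Function('Y')(q) = Mul(10, Pow(q, -1))
Add(25923, Function('Y')(-76)) = Add(25923, Mul(10, Pow(-76, -1))) = Add(25923, Mul(10, Rational(-1, 76))) = Add(25923, Rational(-5, 38)) = Rational(985069, 38)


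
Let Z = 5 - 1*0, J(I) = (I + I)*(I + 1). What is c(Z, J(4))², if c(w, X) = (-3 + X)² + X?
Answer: 1985281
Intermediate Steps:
J(I) = 2*I*(1 + I) (J(I) = (2*I)*(1 + I) = 2*I*(1 + I))
Z = 5 (Z = 5 + 0 = 5)
c(w, X) = X + (-3 + X)²
c(Z, J(4))² = (2*4*(1 + 4) + (-3 + 2*4*(1 + 4))²)² = (2*4*5 + (-3 + 2*4*5)²)² = (40 + (-3 + 40)²)² = (40 + 37²)² = (40 + 1369)² = 1409² = 1985281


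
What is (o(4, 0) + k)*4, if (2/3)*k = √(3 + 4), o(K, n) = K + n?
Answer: 16 + 6*√7 ≈ 31.875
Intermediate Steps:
k = 3*√7/2 (k = 3*√(3 + 4)/2 = 3*√7/2 ≈ 3.9686)
(o(4, 0) + k)*4 = ((4 + 0) + 3*√7/2)*4 = (4 + 3*√7/2)*4 = 16 + 6*√7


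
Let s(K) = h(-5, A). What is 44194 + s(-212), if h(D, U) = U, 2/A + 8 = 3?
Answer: 220968/5 ≈ 44194.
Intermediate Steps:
A = -2/5 (A = 2/(-8 + 3) = 2/(-5) = 2*(-1/5) = -2/5 ≈ -0.40000)
s(K) = -2/5
44194 + s(-212) = 44194 - 2/5 = 220968/5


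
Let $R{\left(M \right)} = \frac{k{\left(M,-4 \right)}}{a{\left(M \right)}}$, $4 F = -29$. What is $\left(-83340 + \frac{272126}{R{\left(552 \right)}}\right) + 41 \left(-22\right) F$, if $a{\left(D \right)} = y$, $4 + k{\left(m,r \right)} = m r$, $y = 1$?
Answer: $- \frac{42538708}{553} \approx -76924.0$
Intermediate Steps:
$F = - \frac{29}{4}$ ($F = \frac{1}{4} \left(-29\right) = - \frac{29}{4} \approx -7.25$)
$k{\left(m,r \right)} = -4 + m r$
$a{\left(D \right)} = 1$
$R{\left(M \right)} = -4 - 4 M$ ($R{\left(M \right)} = \frac{-4 + M \left(-4\right)}{1} = \left(-4 - 4 M\right) 1 = -4 - 4 M$)
$\left(-83340 + \frac{272126}{R{\left(552 \right)}}\right) + 41 \left(-22\right) F = \left(-83340 + \frac{272126}{-4 - 2208}\right) + 41 \left(-22\right) \left(- \frac{29}{4}\right) = \left(-83340 + \frac{272126}{-4 - 2208}\right) - - \frac{13079}{2} = \left(-83340 + \frac{272126}{-2212}\right) + \frac{13079}{2} = \left(-83340 + 272126 \left(- \frac{1}{2212}\right)\right) + \frac{13079}{2} = \left(-83340 - \frac{136063}{1106}\right) + \frac{13079}{2} = - \frac{92310103}{1106} + \frac{13079}{2} = - \frac{42538708}{553}$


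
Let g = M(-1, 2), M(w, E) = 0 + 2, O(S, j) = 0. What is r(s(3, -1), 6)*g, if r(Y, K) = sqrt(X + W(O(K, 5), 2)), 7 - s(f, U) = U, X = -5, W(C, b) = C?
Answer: 2*I*sqrt(5) ≈ 4.4721*I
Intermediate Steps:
M(w, E) = 2
g = 2
s(f, U) = 7 - U
r(Y, K) = I*sqrt(5) (r(Y, K) = sqrt(-5 + 0) = sqrt(-5) = I*sqrt(5))
r(s(3, -1), 6)*g = (I*sqrt(5))*2 = 2*I*sqrt(5)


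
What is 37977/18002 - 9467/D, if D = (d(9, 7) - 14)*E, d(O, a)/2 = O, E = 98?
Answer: -77768975/3528392 ≈ -22.041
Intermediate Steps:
d(O, a) = 2*O
D = 392 (D = (2*9 - 14)*98 = (18 - 14)*98 = 4*98 = 392)
37977/18002 - 9467/D = 37977/18002 - 9467/392 = -77768975/3528392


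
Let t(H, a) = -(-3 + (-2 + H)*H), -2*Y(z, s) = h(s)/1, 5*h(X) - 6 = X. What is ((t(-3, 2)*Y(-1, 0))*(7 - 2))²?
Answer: 1296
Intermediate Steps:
h(X) = 6/5 + X/5
Y(z, s) = -⅗ - s/10 (Y(z, s) = -(6/5 + s/5)/(2*1) = -(6/5 + s/5)/2 = -⅗ - s/10)
t(H, a) = 3 - H*(-2 + H) (t(H, a) = -(-3 + H*(-2 + H)) = 3 - H*(-2 + H))
((t(-3, 2)*Y(-1, 0))*(7 - 2))² = (((3 - 1*(-3)² + 2*(-3))*(-⅗ - ⅒*0))*(7 - 2))² = (((3 - 1*9 - 6)*(-⅗ + 0))*5)² = (((3 - 9 - 6)*(-⅗))*5)² = (-12*(-⅗)*5)² = ((36/5)*5)² = 36² = 1296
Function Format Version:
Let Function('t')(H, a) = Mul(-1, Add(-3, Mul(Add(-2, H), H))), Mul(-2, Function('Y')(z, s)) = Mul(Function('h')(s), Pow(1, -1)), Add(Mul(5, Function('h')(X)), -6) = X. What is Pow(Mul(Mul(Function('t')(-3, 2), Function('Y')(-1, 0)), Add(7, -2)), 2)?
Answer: 1296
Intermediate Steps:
Function('h')(X) = Add(Rational(6, 5), Mul(Rational(1, 5), X))
Function('Y')(z, s) = Add(Rational(-3, 5), Mul(Rational(-1, 10), s)) (Function('Y')(z, s) = Mul(Rational(-1, 2), Mul(Add(Rational(6, 5), Mul(Rational(1, 5), s)), Pow(1, -1))) = Mul(Rational(-1, 2), Mul(Add(Rational(6, 5), Mul(Rational(1, 5), s)), 1)) = Mul(Rational(-1, 2), Add(Rational(6, 5), Mul(Rational(1, 5), s))) = Add(Rational(-3, 5), Mul(Rational(-1, 10), s)))
Function('t')(H, a) = Add(3, Mul(-1, H, Add(-2, H))) (Function('t')(H, a) = Mul(-1, Add(-3, Mul(H, Add(-2, H)))) = Add(3, Mul(-1, H, Add(-2, H))))
Pow(Mul(Mul(Function('t')(-3, 2), Function('Y')(-1, 0)), Add(7, -2)), 2) = Pow(Mul(Mul(Add(3, Mul(-1, Pow(-3, 2)), Mul(2, -3)), Add(Rational(-3, 5), Mul(Rational(-1, 10), 0))), Add(7, -2)), 2) = Pow(Mul(Mul(Add(3, Mul(-1, 9), -6), Add(Rational(-3, 5), 0)), 5), 2) = Pow(Mul(Mul(Add(3, -9, -6), Rational(-3, 5)), 5), 2) = Pow(Mul(Mul(-12, Rational(-3, 5)), 5), 2) = Pow(Mul(Rational(36, 5), 5), 2) = Pow(36, 2) = 1296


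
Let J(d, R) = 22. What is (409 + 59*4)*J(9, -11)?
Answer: 14190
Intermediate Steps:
(409 + 59*4)*J(9, -11) = (409 + 59*4)*22 = (409 + 236)*22 = 645*22 = 14190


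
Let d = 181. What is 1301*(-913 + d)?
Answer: -952332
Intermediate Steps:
1301*(-913 + d) = 1301*(-913 + 181) = 1301*(-732) = -952332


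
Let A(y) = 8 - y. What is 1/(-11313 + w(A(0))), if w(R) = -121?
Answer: -1/11434 ≈ -8.7458e-5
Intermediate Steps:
1/(-11313 + w(A(0))) = 1/(-11313 - 121) = 1/(-11434) = -1/11434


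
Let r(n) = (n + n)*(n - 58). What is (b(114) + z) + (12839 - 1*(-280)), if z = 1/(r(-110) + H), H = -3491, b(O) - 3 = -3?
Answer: 439079812/33469 ≈ 13119.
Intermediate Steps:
b(O) = 0 (b(O) = 3 - 3 = 0)
r(n) = 2*n*(-58 + n) (r(n) = (2*n)*(-58 + n) = 2*n*(-58 + n))
z = 1/33469 (z = 1/(2*(-110)*(-58 - 110) - 3491) = 1/(2*(-110)*(-168) - 3491) = 1/(36960 - 3491) = 1/33469 ≈ 2.9878e-5)
(b(114) + z) + (12839 - 1*(-280)) = (0 + 1/33469) + (12839 - 1*(-280)) = 1/33469 + (12839 + 280) = 1/33469 + 13119 = 439079812/33469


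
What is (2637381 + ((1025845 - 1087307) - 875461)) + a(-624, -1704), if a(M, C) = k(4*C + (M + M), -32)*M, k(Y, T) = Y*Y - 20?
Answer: -40575818966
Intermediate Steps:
k(Y, T) = -20 + Y² (k(Y, T) = Y² - 20 = -20 + Y²)
a(M, C) = M*(-20 + (2*M + 4*C)²) (a(M, C) = (-20 + (4*C + (M + M))²)*M = (-20 + (4*C + 2*M)²)*M = (-20 + (2*M + 4*C)²)*M = M*(-20 + (2*M + 4*C)²))
(2637381 + ((1025845 - 1087307) - 875461)) + a(-624, -1704) = (2637381 + ((1025845 - 1087307) - 875461)) + 4*(-624)*(-5 + (-624 + 2*(-1704))²) = (2637381 + (-61462 - 875461)) + 4*(-624)*(-5 + (-624 - 3408)²) = (2637381 - 936923) + 4*(-624)*(-5 + (-4032)²) = 1700458 + 4*(-624)*(-5 + 16257024) = 1700458 + 4*(-624)*16257019 = 1700458 - 40577519424 = -40575818966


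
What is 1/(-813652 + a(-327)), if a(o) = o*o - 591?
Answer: -1/707314 ≈ -1.4138e-6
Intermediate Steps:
a(o) = -591 + o² (a(o) = o² - 591 = -591 + o²)
1/(-813652 + a(-327)) = 1/(-813652 + (-591 + (-327)²)) = 1/(-813652 + (-591 + 106929)) = 1/(-813652 + 106338) = 1/(-707314) = -1/707314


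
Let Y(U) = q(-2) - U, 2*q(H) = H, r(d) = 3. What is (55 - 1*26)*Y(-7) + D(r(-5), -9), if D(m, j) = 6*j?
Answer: 120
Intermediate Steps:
q(H) = H/2
Y(U) = -1 - U (Y(U) = (1/2)*(-2) - U = -1 - U)
(55 - 1*26)*Y(-7) + D(r(-5), -9) = (55 - 1*26)*(-1 - 1*(-7)) + 6*(-9) = (55 - 26)*(-1 + 7) - 54 = 29*6 - 54 = 174 - 54 = 120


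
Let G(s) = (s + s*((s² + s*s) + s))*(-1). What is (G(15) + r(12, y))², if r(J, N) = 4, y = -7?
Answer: 48804196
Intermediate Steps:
G(s) = -s - s*(s + 2*s²) (G(s) = (s + s*((s² + s²) + s))*(-1) = (s + s*(2*s² + s))*(-1) = (s + s*(s + 2*s²))*(-1) = -s - s*(s + 2*s²))
(G(15) + r(12, y))² = (-1*15*(1 + 15 + 2*15²) + 4)² = (-1*15*(1 + 15 + 2*225) + 4)² = (-1*15*(1 + 15 + 450) + 4)² = (-1*15*466 + 4)² = (-6990 + 4)² = (-6986)² = 48804196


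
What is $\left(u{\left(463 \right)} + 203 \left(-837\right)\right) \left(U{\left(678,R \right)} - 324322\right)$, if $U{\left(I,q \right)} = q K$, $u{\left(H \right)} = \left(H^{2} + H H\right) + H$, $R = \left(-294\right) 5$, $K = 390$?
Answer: $-232744408380$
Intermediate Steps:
$R = -1470$
$u{\left(H \right)} = H + 2 H^{2}$ ($u{\left(H \right)} = \left(H^{2} + H^{2}\right) + H = 2 H^{2} + H = H + 2 H^{2}$)
$U{\left(I,q \right)} = 390 q$ ($U{\left(I,q \right)} = q 390 = 390 q$)
$\left(u{\left(463 \right)} + 203 \left(-837\right)\right) \left(U{\left(678,R \right)} - 324322\right) = \left(463 \left(1 + 2 \cdot 463\right) + 203 \left(-837\right)\right) \left(390 \left(-1470\right) - 324322\right) = \left(463 \left(1 + 926\right) - 169911\right) \left(-573300 - 324322\right) = \left(463 \cdot 927 - 169911\right) \left(-573300 - 324322\right) = \left(429201 - 169911\right) \left(-897622\right) = 259290 \left(-897622\right) = -232744408380$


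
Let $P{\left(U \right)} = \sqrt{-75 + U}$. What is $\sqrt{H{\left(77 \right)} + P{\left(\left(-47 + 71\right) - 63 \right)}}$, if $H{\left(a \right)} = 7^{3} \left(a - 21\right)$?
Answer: $\sqrt{19208 + i \sqrt{114}} \approx 138.59 + 0.0385 i$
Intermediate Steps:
$H{\left(a \right)} = -7203 + 343 a$ ($H{\left(a \right)} = 343 \left(-21 + a\right) = -7203 + 343 a$)
$\sqrt{H{\left(77 \right)} + P{\left(\left(-47 + 71\right) - 63 \right)}} = \sqrt{\left(-7203 + 343 \cdot 77\right) + \sqrt{-75 + \left(\left(-47 + 71\right) - 63\right)}} = \sqrt{\left(-7203 + 26411\right) + \sqrt{-75 + \left(24 - 63\right)}} = \sqrt{19208 + \sqrt{-75 - 39}} = \sqrt{19208 + \sqrt{-114}} = \sqrt{19208 + i \sqrt{114}}$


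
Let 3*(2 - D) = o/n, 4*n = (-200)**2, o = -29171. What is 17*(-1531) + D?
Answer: -780720829/30000 ≈ -26024.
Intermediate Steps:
n = 10000 (n = (1/4)*(-200)**2 = (1/4)*40000 = 10000)
D = 89171/30000 (D = 2 - (-29171)/(3*10000) = 2 - 1/3*(-29171/10000) = 2 + 29171/30000 = 89171/30000 ≈ 2.9724)
17*(-1531) + D = 17*(-1531) + 89171/30000 = -26027 + 89171/30000 = -780720829/30000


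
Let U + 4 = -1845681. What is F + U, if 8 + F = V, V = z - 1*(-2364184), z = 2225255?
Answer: 2743746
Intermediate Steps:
U = -1845685 (U = -4 - 1845681 = -1845685)
V = 4589439 (V = 2225255 - 1*(-2364184) = 2225255 + 2364184 = 4589439)
F = 4589431 (F = -8 + 4589439 = 4589431)
F + U = 4589431 - 1845685 = 2743746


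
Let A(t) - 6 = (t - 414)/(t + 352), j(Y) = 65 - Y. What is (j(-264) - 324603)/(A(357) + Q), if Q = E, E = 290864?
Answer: -229910266/206226773 ≈ -1.1148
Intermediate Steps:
Q = 290864
A(t) = 6 + (-414 + t)/(352 + t) (A(t) = 6 + (t - 414)/(t + 352) = 6 + (-414 + t)/(352 + t))
(j(-264) - 324603)/(A(357) + Q) = ((65 - 1*(-264)) - 324603)/((1698 + 7*357)/(352 + 357) + 290864) = ((65 + 264) - 324603)/((1698 + 2499)/709 + 290864) = (329 - 324603)/((1/709)*4197 + 290864) = -324274/(4197/709 + 290864) = -324274/206226773/709 = -324274*709/206226773 = -229910266/206226773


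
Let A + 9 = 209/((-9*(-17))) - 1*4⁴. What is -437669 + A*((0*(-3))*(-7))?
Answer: -437669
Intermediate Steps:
A = -40336/153 (A = -9 + (209/((-9*(-17))) - 1*4⁴) = -9 + (209/153 - 1*256) = -9 + (209*(1/153) - 256) = -9 + (209/153 - 256) = -9 - 38959/153 = -40336/153 ≈ -263.63)
-437669 + A*((0*(-3))*(-7)) = -437669 - 40336*0*(-3)*(-7)/153 = -437669 - 0*(-7) = -437669 - 40336/153*0 = -437669 + 0 = -437669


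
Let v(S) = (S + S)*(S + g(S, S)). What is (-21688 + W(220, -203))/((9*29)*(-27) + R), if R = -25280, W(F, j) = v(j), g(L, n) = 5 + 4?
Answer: -57076/32327 ≈ -1.7656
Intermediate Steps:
g(L, n) = 9
v(S) = 2*S*(9 + S) (v(S) = (S + S)*(S + 9) = (2*S)*(9 + S) = 2*S*(9 + S))
W(F, j) = 2*j*(9 + j)
(-21688 + W(220, -203))/((9*29)*(-27) + R) = (-21688 + 2*(-203)*(9 - 203))/((9*29)*(-27) - 25280) = (-21688 + 2*(-203)*(-194))/(261*(-27) - 25280) = (-21688 + 78764)/(-7047 - 25280) = 57076/(-32327) = 57076*(-1/32327) = -57076/32327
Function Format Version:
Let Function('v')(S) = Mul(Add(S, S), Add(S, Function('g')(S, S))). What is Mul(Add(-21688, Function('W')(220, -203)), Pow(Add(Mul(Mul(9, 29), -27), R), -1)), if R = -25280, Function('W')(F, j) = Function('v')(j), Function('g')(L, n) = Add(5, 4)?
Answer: Rational(-57076, 32327) ≈ -1.7656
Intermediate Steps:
Function('g')(L, n) = 9
Function('v')(S) = Mul(2, S, Add(9, S)) (Function('v')(S) = Mul(Add(S, S), Add(S, 9)) = Mul(Mul(2, S), Add(9, S)) = Mul(2, S, Add(9, S)))
Function('W')(F, j) = Mul(2, j, Add(9, j))
Mul(Add(-21688, Function('W')(220, -203)), Pow(Add(Mul(Mul(9, 29), -27), R), -1)) = Mul(Add(-21688, Mul(2, -203, Add(9, -203))), Pow(Add(Mul(Mul(9, 29), -27), -25280), -1)) = Mul(Add(-21688, Mul(2, -203, -194)), Pow(Add(Mul(261, -27), -25280), -1)) = Mul(Add(-21688, 78764), Pow(Add(-7047, -25280), -1)) = Mul(57076, Pow(-32327, -1)) = Mul(57076, Rational(-1, 32327)) = Rational(-57076, 32327)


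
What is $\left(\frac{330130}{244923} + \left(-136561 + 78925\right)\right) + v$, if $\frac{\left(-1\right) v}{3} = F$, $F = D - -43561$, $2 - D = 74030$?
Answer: $\frac{8270155225}{244923} \approx 33766.0$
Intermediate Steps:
$D = -74028$ ($D = 2 - 74030 = -74028$)
$F = -30467$ ($F = -74028 - -43561 = -74028 + 43561 = -30467$)
$v = 91401$ ($v = \left(-3\right) \left(-30467\right) = 91401$)
$\left(\frac{330130}{244923} + \left(-136561 + 78925\right)\right) + v = \left(\frac{330130}{244923} + \left(-136561 + 78925\right)\right) + 91401 = \left(330130 \cdot \frac{1}{244923} - 57636\right) + 91401 = \left(\frac{330130}{244923} - 57636\right) + 91401 = - \frac{14116051898}{244923} + 91401 = \frac{8270155225}{244923}$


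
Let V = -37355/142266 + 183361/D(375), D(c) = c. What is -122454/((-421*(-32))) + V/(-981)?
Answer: -62592664175359/6528444474000 ≈ -9.5877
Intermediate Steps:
V = 2896891989/5927750 (V = -37355/142266 + 183361/375 = 2896891989/5927750 ≈ 488.70)
-122454/((-421*(-32))) + V/(-981) = -122454/((-421*(-32))) + (2896891989/5927750)/(-981) = -122454/13472 + (2896891989/5927750)*(-1/981) = -122454*1/13472 - 965630663/1938374250 = -61227/6736 - 965630663/1938374250 = -62592664175359/6528444474000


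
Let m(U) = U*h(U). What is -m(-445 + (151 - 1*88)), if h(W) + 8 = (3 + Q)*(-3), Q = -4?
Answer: -1910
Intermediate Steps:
h(W) = -5 (h(W) = -8 + (3 - 4)*(-3) = -8 - 1*(-3) = -8 + 3 = -5)
m(U) = -5*U (m(U) = U*(-5) = -5*U)
-m(-445 + (151 - 1*88)) = -(-5)*(-445 + (151 - 1*88)) = -(-5)*(-445 + (151 - 88)) = -(-5)*(-445 + 63) = -(-5)*(-382) = -1*1910 = -1910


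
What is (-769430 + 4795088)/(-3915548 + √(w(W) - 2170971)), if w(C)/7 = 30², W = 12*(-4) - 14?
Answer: -15762657130584/15331518304975 - 12076974*I*√240519/15331518304975 ≈ -1.0281 - 0.00038632*I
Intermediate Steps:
W = -62 (W = -48 - 14 = -62)
w(C) = 6300 (w(C) = 7*30² = 7*900 = 6300)
(-769430 + 4795088)/(-3915548 + √(w(W) - 2170971)) = (-769430 + 4795088)/(-3915548 + √(6300 - 2170971)) = 4025658/(-3915548 + √(-2164671)) = 4025658/(-3915548 + 3*I*√240519)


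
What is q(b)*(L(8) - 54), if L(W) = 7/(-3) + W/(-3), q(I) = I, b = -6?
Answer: 354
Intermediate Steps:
L(W) = -7/3 - W/3 (L(W) = 7*(-⅓) + W*(-⅓) = -7/3 - W/3)
q(b)*(L(8) - 54) = -6*((-7/3 - ⅓*8) - 54) = -6*((-7/3 - 8/3) - 54) = -6*(-5 - 54) = -6*(-59) = 354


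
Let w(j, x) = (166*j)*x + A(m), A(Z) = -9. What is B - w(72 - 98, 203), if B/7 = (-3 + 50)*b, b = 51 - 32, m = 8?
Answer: 882408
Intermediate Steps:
b = 19
w(j, x) = -9 + 166*j*x (w(j, x) = (166*j)*x - 9 = 166*j*x - 9 = -9 + 166*j*x)
B = 6251 (B = 7*((-3 + 50)*19) = 7*(47*19) = 7*893 = 6251)
B - w(72 - 98, 203) = 6251 - (-9 + 166*(72 - 98)*203) = 6251 - (-9 + 166*(-26)*203) = 6251 - (-9 - 876148) = 6251 - 1*(-876157) = 6251 + 876157 = 882408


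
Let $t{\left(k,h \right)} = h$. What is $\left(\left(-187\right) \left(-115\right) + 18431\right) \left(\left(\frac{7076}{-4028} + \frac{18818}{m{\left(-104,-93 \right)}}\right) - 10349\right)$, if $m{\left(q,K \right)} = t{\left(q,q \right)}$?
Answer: $- \frac{423538089216}{1007} \approx -4.2059 \cdot 10^{8}$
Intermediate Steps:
$m{\left(q,K \right)} = q$
$\left(\left(-187\right) \left(-115\right) + 18431\right) \left(\left(\frac{7076}{-4028} + \frac{18818}{m{\left(-104,-93 \right)}}\right) - 10349\right) = \left(\left(-187\right) \left(-115\right) + 18431\right) \left(\left(\frac{7076}{-4028} + \frac{18818}{-104}\right) - 10349\right) = \left(21505 + 18431\right) \left(\left(7076 \left(- \frac{1}{4028}\right) + 18818 \left(- \frac{1}{104}\right)\right) - 10349\right) = 39936 \left(\left(- \frac{1769}{1007} - \frac{9409}{52}\right) - 10349\right) = 39936 \left(- \frac{9566851}{52364} - 10349\right) = 39936 \left(- \frac{551481887}{52364}\right) = - \frac{423538089216}{1007}$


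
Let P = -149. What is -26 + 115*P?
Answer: -17161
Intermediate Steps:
-26 + 115*P = -26 + 115*(-149) = -26 - 17135 = -17161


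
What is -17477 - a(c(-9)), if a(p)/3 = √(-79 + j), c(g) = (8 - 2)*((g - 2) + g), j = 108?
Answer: -17477 - 3*√29 ≈ -17493.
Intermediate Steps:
c(g) = -12 + 12*g (c(g) = 6*((-2 + g) + g) = 6*(-2 + 2*g) = -12 + 12*g)
a(p) = 3*√29 (a(p) = 3*√(-79 + 108) = 3*√29)
-17477 - a(c(-9)) = -17477 - 3*√29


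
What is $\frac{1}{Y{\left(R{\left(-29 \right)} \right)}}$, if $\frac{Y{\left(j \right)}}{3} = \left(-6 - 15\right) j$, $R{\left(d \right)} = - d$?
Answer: $- \frac{1}{1827} \approx -0.00054735$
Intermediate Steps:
$Y{\left(j \right)} = - 63 j$ ($Y{\left(j \right)} = 3 \left(-6 - 15\right) j = 3 \left(- 21 j\right) = - 63 j$)
$\frac{1}{Y{\left(R{\left(-29 \right)} \right)}} = \frac{1}{\left(-63\right) \left(\left(-1\right) \left(-29\right)\right)} = \frac{1}{\left(-63\right) 29} = \frac{1}{-1827} = - \frac{1}{1827}$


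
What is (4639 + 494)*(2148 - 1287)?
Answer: 4419513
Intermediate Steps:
(4639 + 494)*(2148 - 1287) = 5133*861 = 4419513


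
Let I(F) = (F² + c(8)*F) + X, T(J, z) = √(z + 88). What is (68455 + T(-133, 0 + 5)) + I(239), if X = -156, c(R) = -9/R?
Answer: 1001209/8 + √93 ≈ 1.2516e+5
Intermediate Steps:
T(J, z) = √(88 + z)
I(F) = -156 + F² - 9*F/8 (I(F) = (F² + (-9/8)*F) - 156 = (F² + (-9*⅛)*F) - 156 = (F² - 9*F/8) - 156 = -156 + F² - 9*F/8)
(68455 + T(-133, 0 + 5)) + I(239) = (68455 + √(88 + (0 + 5))) + (-156 + 239² - 9/8*239) = (68455 + √(88 + 5)) + (-156 + 57121 - 2151/8) = (68455 + √93) + 453569/8 = 1001209/8 + √93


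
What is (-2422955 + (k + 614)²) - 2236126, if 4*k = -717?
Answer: -71521175/16 ≈ -4.4701e+6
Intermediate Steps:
k = -717/4 (k = (¼)*(-717) = -717/4 ≈ -179.25)
(-2422955 + (k + 614)²) - 2236126 = (-2422955 + (-717/4 + 614)²) - 2236126 = (-2422955 + (1739/4)²) - 2236126 = (-2422955 + 3024121/16) - 2236126 = -35743159/16 - 2236126 = -71521175/16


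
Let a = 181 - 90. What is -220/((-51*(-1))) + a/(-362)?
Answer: -84281/18462 ≈ -4.5651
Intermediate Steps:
a = 91
-220/((-51*(-1))) + a/(-362) = -220/((-51*(-1))) + 91/(-362) = -220/51 + 91*(-1/362) = -220*1/51 - 91/362 = -220/51 - 91/362 = -84281/18462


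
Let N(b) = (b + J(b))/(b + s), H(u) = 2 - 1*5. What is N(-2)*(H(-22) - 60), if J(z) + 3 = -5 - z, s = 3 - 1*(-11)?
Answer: 42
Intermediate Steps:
s = 14 (s = 3 + 11 = 14)
J(z) = -8 - z (J(z) = -3 + (-5 - z) = -8 - z)
H(u) = -3 (H(u) = 2 - 5 = -3)
N(b) = -8/(14 + b) (N(b) = (b + (-8 - b))/(b + 14) = -8/(14 + b))
N(-2)*(H(-22) - 60) = (-8/(14 - 2))*(-3 - 60) = -8/12*(-63) = -8*1/12*(-63) = -2/3*(-63) = 42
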